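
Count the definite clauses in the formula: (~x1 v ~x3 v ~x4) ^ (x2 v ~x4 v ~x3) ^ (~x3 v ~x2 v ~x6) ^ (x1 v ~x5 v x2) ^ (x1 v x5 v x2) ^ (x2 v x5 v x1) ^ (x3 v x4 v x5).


A definite clause has exactly one positive literal.
Clause 1: 0 positive -> not definite
Clause 2: 1 positive -> definite
Clause 3: 0 positive -> not definite
Clause 4: 2 positive -> not definite
Clause 5: 3 positive -> not definite
Clause 6: 3 positive -> not definite
Clause 7: 3 positive -> not definite
Definite clause count = 1.

1


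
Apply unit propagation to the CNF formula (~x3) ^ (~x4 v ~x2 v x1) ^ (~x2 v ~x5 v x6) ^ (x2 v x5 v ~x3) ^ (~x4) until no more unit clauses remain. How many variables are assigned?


Unit propagation repeatedly assigns the literal in any unit clause, then simplifies.
Assignments in order: x3 = F, x4 = F.
No further unit clauses remain.
Total variables assigned = 2.

2


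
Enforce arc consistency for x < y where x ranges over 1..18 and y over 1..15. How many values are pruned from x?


For the constraint x < y, x needs a supporting value in y's domain.
x can be at most 14 (one less than y's maximum).
Valid x values from domain: 14 out of 18.
Pruned = 18 - 14 = 4.

4


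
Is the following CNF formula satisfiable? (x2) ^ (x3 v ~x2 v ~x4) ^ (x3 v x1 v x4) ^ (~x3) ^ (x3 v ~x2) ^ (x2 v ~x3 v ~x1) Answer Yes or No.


Check all 16 possible truth assignments.
Number of satisfying assignments found: 0.
The formula is unsatisfiable.

No


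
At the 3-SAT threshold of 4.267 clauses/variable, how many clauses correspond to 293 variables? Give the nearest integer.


The 3-SAT phase transition occurs at approximately 4.267 clauses per variable.
m = 4.267 * 293 = 1250.231.
Rounded to nearest integer: 1250.

1250


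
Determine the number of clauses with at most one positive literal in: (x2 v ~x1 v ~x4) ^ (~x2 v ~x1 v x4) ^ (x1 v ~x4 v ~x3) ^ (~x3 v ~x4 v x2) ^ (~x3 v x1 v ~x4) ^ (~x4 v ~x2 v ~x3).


A Horn clause has at most one positive literal.
Clause 1: 1 positive lit(s) -> Horn
Clause 2: 1 positive lit(s) -> Horn
Clause 3: 1 positive lit(s) -> Horn
Clause 4: 1 positive lit(s) -> Horn
Clause 5: 1 positive lit(s) -> Horn
Clause 6: 0 positive lit(s) -> Horn
Total Horn clauses = 6.

6


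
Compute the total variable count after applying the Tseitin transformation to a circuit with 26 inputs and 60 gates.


The Tseitin transformation introduces one auxiliary variable per gate.
Total variables = inputs + gates = 26 + 60 = 86.

86


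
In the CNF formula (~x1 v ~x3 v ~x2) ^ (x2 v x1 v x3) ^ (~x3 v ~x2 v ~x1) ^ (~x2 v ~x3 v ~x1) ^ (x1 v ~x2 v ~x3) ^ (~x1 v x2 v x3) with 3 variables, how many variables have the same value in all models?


Find all satisfying assignments: 4 model(s).
Check which variables have the same value in every model.
No variable is fixed across all models.
Backbone size = 0.

0


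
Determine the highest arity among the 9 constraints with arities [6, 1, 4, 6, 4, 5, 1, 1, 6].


The arities are: 6, 1, 4, 6, 4, 5, 1, 1, 6.
Scan for the maximum value.
Maximum arity = 6.

6


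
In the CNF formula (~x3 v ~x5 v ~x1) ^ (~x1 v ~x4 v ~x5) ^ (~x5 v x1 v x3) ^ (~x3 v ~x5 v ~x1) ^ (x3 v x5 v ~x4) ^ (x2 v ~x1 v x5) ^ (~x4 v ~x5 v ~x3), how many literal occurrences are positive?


Scan each clause for unnegated literals.
Clause 1: 0 positive; Clause 2: 0 positive; Clause 3: 2 positive; Clause 4: 0 positive; Clause 5: 2 positive; Clause 6: 2 positive; Clause 7: 0 positive.
Total positive literal occurrences = 6.

6


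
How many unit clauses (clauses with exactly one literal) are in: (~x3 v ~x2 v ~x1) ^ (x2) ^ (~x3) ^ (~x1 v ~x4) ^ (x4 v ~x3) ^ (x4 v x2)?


A unit clause contains exactly one literal.
Unit clauses found: (x2), (~x3).
Count = 2.

2


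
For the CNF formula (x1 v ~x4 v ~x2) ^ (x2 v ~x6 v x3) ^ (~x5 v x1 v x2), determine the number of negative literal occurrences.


Scan each clause for negated literals.
Clause 1: 2 negative; Clause 2: 1 negative; Clause 3: 1 negative.
Total negative literal occurrences = 4.

4


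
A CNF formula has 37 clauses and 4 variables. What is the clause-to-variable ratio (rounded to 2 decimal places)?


Clause-to-variable ratio = clauses / variables.
37 / 4 = 9.25.

9.25


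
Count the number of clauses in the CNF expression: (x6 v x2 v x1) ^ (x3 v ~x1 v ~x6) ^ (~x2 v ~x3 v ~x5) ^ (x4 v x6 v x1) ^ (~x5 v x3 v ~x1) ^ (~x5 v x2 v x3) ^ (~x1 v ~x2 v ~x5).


Each group enclosed in parentheses joined by ^ is one clause.
Counting the conjuncts: 7 clauses.

7


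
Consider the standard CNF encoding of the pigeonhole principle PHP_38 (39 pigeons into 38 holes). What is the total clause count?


The PHP encoding has two parts:
1) At-least-one-hole clauses: 39 (one per pigeon, each with 38 literals).
2) At-most-one-pigeon-per-hole clauses: 38 holes * C(39,2) = 38 * 741 = 28158.
Total clauses = 39 + 28158 = 28197.

28197


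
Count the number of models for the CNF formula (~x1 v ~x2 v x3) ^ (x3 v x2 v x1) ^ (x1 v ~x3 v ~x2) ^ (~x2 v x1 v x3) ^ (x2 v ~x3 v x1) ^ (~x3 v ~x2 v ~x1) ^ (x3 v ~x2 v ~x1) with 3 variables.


Enumerate all 8 truth assignments over 3 variables.
Test each against every clause.
Satisfying assignments found: 2.

2


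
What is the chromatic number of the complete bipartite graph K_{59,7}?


K_{59,7} is bipartite by definition: the two parts are independent sets, with every edge crossing between them.
Color all vertices in one part with color 1 and all vertices in the other part with color 2.
Since the graph has at least one edge, one color does not suffice.
Chromatic number = 2.

2


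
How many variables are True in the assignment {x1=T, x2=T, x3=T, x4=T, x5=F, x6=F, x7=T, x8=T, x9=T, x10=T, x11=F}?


The weight is the number of variables assigned True.
True variables: x1, x2, x3, x4, x7, x8, x9, x10.
Weight = 8.

8


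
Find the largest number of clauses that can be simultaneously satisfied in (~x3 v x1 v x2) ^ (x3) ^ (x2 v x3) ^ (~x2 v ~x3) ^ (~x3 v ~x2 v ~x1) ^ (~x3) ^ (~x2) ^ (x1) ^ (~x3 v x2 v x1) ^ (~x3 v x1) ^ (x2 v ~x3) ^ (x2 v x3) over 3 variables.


Enumerate all 8 truth assignments.
For each, count how many of the 12 clauses are satisfied.
The formula is not fully satisfiable, so the maximum is below 12.
Maximum simultaneously satisfiable clauses = 10.

10


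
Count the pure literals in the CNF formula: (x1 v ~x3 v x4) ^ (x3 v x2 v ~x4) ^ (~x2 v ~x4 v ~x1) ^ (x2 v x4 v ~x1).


A pure literal appears in only one polarity across all clauses.
No pure literals found.
Count = 0.

0


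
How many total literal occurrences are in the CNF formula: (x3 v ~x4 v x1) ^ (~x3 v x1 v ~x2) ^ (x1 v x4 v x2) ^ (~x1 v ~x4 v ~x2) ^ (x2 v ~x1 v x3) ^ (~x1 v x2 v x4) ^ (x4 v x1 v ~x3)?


Clause lengths: 3, 3, 3, 3, 3, 3, 3.
Sum = 3 + 3 + 3 + 3 + 3 + 3 + 3 = 21.

21


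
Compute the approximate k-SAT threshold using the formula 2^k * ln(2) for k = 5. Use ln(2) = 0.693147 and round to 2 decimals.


Using the asymptotic formula: threshold ~ 2^k * ln(2).
2^5 = 32.
32 * 0.693147 = 22.18.

22.18


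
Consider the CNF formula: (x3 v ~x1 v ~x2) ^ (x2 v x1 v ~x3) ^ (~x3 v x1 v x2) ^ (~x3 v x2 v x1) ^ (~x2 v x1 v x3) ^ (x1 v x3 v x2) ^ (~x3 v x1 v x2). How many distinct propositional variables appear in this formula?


Identify each distinct variable in the formula.
Variables found: x1, x2, x3.
Total distinct variables = 3.

3


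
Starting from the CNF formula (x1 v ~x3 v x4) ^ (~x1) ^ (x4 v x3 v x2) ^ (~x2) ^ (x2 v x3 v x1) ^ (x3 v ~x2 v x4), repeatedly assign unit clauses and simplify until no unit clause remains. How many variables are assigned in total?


Unit propagation repeatedly assigns the literal in any unit clause, then simplifies.
Assignments in order: x1 = F, x2 = F, x3 = T, x4 = T.
No further unit clauses remain.
Total variables assigned = 4.

4


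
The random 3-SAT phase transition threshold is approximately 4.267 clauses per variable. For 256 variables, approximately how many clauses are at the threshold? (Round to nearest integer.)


The 3-SAT phase transition occurs at approximately 4.267 clauses per variable.
m = 4.267 * 256 = 1092.352.
Rounded to nearest integer: 1092.

1092


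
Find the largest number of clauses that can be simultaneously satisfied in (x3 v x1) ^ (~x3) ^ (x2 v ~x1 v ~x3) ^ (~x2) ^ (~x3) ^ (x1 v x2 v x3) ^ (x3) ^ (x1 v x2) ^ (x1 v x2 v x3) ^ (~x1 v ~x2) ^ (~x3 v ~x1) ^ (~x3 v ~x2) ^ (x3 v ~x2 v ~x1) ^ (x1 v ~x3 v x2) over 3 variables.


Enumerate all 8 truth assignments.
For each, count how many of the 14 clauses are satisfied.
The formula is not fully satisfiable, so the maximum is below 14.
Maximum simultaneously satisfiable clauses = 13.

13


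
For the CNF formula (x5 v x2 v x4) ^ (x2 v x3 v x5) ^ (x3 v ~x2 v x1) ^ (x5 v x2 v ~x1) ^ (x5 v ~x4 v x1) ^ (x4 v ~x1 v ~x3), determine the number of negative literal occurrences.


Scan each clause for negated literals.
Clause 1: 0 negative; Clause 2: 0 negative; Clause 3: 1 negative; Clause 4: 1 negative; Clause 5: 1 negative; Clause 6: 2 negative.
Total negative literal occurrences = 5.

5


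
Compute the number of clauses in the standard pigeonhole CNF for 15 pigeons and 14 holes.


The PHP encoding has two parts:
1) At-least-one-hole clauses: 15 (one per pigeon, each with 14 literals).
2) At-most-one-pigeon-per-hole clauses: 14 holes * C(15,2) = 14 * 105 = 1470.
Total clauses = 15 + 1470 = 1485.

1485


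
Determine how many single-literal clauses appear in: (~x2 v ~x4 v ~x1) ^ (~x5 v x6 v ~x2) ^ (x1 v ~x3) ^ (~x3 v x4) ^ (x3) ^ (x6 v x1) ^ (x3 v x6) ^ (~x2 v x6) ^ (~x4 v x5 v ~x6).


A unit clause contains exactly one literal.
Unit clauses found: (x3).
Count = 1.

1


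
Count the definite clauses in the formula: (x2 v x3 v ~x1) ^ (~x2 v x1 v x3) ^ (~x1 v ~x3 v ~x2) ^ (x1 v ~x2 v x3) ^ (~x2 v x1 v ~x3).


A definite clause has exactly one positive literal.
Clause 1: 2 positive -> not definite
Clause 2: 2 positive -> not definite
Clause 3: 0 positive -> not definite
Clause 4: 2 positive -> not definite
Clause 5: 1 positive -> definite
Definite clause count = 1.

1


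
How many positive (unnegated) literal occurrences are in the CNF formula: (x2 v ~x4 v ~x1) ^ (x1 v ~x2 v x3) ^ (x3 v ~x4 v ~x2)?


Scan each clause for unnegated literals.
Clause 1: 1 positive; Clause 2: 2 positive; Clause 3: 1 positive.
Total positive literal occurrences = 4.

4


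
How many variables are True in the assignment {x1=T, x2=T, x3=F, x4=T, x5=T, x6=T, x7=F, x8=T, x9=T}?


The weight is the number of variables assigned True.
True variables: x1, x2, x4, x5, x6, x8, x9.
Weight = 7.

7


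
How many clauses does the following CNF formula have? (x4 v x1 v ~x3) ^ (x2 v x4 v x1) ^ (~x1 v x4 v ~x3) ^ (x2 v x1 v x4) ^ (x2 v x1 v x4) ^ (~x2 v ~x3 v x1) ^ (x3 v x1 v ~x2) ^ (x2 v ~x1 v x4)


Each group enclosed in parentheses joined by ^ is one clause.
Counting the conjuncts: 8 clauses.

8


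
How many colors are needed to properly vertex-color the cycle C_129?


An odd cycle cannot be 2-colored: alternating two colors around the cycle returns to the start with a conflict.
Since 129 is odd, three colors are required (and three suffice).
Chromatic number = 3.

3


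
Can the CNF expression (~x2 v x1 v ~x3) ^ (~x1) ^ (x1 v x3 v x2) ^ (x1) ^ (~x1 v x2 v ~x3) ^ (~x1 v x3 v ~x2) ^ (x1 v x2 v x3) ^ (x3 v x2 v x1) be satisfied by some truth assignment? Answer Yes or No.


Check all 8 possible truth assignments.
Number of satisfying assignments found: 0.
The formula is unsatisfiable.

No


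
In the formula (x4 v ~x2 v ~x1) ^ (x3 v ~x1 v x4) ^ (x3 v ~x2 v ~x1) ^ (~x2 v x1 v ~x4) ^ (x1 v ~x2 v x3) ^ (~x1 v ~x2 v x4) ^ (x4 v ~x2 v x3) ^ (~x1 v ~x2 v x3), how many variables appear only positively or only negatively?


A pure literal appears in only one polarity across all clauses.
Pure literals: x2 (negative only), x3 (positive only).
Count = 2.

2


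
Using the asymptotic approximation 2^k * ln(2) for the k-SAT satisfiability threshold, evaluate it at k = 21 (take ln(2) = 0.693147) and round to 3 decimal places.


Using the asymptotic formula: threshold ~ 2^k * ln(2).
2^21 = 2097152.
2097152 * 0.693147 = 1453634.617.

1453634.617


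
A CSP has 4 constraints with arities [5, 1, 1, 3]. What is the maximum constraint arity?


The arities are: 5, 1, 1, 3.
Scan for the maximum value.
Maximum arity = 5.

5


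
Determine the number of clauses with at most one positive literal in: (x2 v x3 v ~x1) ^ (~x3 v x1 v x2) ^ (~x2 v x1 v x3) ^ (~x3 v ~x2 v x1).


A Horn clause has at most one positive literal.
Clause 1: 2 positive lit(s) -> not Horn
Clause 2: 2 positive lit(s) -> not Horn
Clause 3: 2 positive lit(s) -> not Horn
Clause 4: 1 positive lit(s) -> Horn
Total Horn clauses = 1.

1


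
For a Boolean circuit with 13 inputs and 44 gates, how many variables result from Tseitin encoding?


The Tseitin transformation introduces one auxiliary variable per gate.
Total variables = inputs + gates = 13 + 44 = 57.

57


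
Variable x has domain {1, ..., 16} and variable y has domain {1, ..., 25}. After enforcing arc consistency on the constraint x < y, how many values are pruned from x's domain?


For the constraint x < y, x needs a supporting value in y's domain.
x can be at most 24 (one less than y's maximum).
Valid x values from domain: 16 out of 16.
Pruned = 16 - 16 = 0.

0


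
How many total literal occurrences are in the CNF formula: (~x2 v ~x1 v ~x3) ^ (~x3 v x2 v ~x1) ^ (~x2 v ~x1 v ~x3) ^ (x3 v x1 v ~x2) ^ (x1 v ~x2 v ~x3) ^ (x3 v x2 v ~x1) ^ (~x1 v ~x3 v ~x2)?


Clause lengths: 3, 3, 3, 3, 3, 3, 3.
Sum = 3 + 3 + 3 + 3 + 3 + 3 + 3 = 21.

21


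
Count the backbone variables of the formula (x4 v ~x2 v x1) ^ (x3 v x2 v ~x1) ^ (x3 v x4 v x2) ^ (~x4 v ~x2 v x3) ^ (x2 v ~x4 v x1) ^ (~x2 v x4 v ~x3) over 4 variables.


Find all satisfying assignments: 6 model(s).
Check which variables have the same value in every model.
No variable is fixed across all models.
Backbone size = 0.

0


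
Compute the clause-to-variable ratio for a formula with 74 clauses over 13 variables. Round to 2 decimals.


Clause-to-variable ratio = clauses / variables.
74 / 13 = 5.69.

5.69


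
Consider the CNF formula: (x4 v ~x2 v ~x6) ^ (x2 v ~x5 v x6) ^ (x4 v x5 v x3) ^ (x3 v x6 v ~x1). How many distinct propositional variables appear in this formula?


Identify each distinct variable in the formula.
Variables found: x1, x2, x3, x4, x5, x6.
Total distinct variables = 6.

6


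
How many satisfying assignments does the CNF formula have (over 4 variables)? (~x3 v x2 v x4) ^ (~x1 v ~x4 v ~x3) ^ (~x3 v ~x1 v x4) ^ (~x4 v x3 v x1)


Enumerate all 16 truth assignments over 4 variables.
Test each against every clause.
Satisfying assignments found: 9.

9


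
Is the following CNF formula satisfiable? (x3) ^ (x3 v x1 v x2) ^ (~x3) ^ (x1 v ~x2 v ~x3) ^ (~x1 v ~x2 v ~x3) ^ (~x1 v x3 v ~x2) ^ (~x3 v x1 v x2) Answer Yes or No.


Check all 8 possible truth assignments.
Number of satisfying assignments found: 0.
The formula is unsatisfiable.

No


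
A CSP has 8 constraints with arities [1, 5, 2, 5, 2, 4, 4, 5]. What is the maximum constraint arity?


The arities are: 1, 5, 2, 5, 2, 4, 4, 5.
Scan for the maximum value.
Maximum arity = 5.

5


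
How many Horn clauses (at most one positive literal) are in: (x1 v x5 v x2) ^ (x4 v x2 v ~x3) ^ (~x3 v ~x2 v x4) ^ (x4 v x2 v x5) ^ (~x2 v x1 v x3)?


A Horn clause has at most one positive literal.
Clause 1: 3 positive lit(s) -> not Horn
Clause 2: 2 positive lit(s) -> not Horn
Clause 3: 1 positive lit(s) -> Horn
Clause 4: 3 positive lit(s) -> not Horn
Clause 5: 2 positive lit(s) -> not Horn
Total Horn clauses = 1.

1


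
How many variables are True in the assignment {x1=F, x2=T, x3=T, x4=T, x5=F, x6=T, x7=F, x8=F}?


The weight is the number of variables assigned True.
True variables: x2, x3, x4, x6.
Weight = 4.

4


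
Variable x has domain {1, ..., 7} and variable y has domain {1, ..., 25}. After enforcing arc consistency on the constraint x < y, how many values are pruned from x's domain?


For the constraint x < y, x needs a supporting value in y's domain.
x can be at most 24 (one less than y's maximum).
Valid x values from domain: 7 out of 7.
Pruned = 7 - 7 = 0.

0


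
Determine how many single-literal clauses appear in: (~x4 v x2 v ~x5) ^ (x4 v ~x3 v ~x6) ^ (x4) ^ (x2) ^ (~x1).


A unit clause contains exactly one literal.
Unit clauses found: (x4), (x2), (~x1).
Count = 3.

3


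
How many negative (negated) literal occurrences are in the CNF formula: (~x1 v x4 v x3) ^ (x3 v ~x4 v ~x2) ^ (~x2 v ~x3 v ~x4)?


Scan each clause for negated literals.
Clause 1: 1 negative; Clause 2: 2 negative; Clause 3: 3 negative.
Total negative literal occurrences = 6.

6


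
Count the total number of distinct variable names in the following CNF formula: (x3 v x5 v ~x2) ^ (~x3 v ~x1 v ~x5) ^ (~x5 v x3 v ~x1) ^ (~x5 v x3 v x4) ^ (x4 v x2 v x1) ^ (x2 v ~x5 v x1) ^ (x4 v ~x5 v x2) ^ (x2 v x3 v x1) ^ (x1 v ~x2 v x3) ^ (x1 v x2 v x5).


Identify each distinct variable in the formula.
Variables found: x1, x2, x3, x4, x5.
Total distinct variables = 5.

5


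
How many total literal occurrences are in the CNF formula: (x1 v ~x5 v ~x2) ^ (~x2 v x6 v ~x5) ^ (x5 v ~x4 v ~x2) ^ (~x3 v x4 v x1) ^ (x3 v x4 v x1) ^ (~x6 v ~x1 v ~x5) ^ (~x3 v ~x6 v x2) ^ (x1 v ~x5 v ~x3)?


Clause lengths: 3, 3, 3, 3, 3, 3, 3, 3.
Sum = 3 + 3 + 3 + 3 + 3 + 3 + 3 + 3 = 24.

24


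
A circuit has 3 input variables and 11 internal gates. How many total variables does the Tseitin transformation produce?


The Tseitin transformation introduces one auxiliary variable per gate.
Total variables = inputs + gates = 3 + 11 = 14.

14


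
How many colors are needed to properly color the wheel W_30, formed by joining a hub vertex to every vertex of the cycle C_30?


W_30 consists of the cycle C_30 together with a hub vertex adjacent to every cycle vertex.
The cycle C_30 needs 2 colors (even cycle -> 2).
The hub is adjacent to every cycle vertex, so it must receive a new color distinct from all of them.
Chromatic number = 2 + 1 = 3.

3


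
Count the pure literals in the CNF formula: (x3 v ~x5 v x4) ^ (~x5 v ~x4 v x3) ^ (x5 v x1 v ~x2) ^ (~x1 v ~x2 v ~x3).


A pure literal appears in only one polarity across all clauses.
Pure literals: x2 (negative only).
Count = 1.

1


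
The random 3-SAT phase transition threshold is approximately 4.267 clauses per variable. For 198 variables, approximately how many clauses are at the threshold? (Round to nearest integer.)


The 3-SAT phase transition occurs at approximately 4.267 clauses per variable.
m = 4.267 * 198 = 844.866.
Rounded to nearest integer: 845.

845


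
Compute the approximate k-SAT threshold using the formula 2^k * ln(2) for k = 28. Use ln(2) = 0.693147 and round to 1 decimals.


Using the asymptotic formula: threshold ~ 2^k * ln(2).
2^28 = 268435456.
268435456 * 0.693147 = 186065231.0.

186065231.0


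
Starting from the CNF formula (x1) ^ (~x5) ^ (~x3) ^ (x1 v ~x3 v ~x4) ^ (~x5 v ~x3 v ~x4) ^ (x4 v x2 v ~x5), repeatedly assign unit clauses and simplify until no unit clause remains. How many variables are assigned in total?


Unit propagation repeatedly assigns the literal in any unit clause, then simplifies.
Assignments in order: x1 = T, x5 = F, x3 = F.
No further unit clauses remain.
Total variables assigned = 3.

3


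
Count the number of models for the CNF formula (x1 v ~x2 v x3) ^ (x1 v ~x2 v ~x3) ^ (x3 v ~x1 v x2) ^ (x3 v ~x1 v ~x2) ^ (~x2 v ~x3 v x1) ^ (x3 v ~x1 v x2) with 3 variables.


Enumerate all 8 truth assignments over 3 variables.
Test each against every clause.
Satisfying assignments found: 4.

4


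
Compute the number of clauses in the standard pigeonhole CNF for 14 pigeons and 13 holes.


The PHP encoding has two parts:
1) At-least-one-hole clauses: 14 (one per pigeon, each with 13 literals).
2) At-most-one-pigeon-per-hole clauses: 13 holes * C(14,2) = 13 * 91 = 1183.
Total clauses = 14 + 1183 = 1197.

1197


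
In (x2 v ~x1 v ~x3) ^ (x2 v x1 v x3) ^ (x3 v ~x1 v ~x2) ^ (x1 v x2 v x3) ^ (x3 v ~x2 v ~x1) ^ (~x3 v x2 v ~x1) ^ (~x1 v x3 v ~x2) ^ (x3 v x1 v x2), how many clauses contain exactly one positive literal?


A definite clause has exactly one positive literal.
Clause 1: 1 positive -> definite
Clause 2: 3 positive -> not definite
Clause 3: 1 positive -> definite
Clause 4: 3 positive -> not definite
Clause 5: 1 positive -> definite
Clause 6: 1 positive -> definite
Clause 7: 1 positive -> definite
Clause 8: 3 positive -> not definite
Definite clause count = 5.

5


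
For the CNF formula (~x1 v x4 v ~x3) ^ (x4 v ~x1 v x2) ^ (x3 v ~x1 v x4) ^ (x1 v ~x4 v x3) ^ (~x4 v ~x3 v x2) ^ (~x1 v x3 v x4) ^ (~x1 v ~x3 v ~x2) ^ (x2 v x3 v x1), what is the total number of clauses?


Each group enclosed in parentheses joined by ^ is one clause.
Counting the conjuncts: 8 clauses.

8


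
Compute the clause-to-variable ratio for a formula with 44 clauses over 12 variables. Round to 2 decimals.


Clause-to-variable ratio = clauses / variables.
44 / 12 = 3.67.

3.67


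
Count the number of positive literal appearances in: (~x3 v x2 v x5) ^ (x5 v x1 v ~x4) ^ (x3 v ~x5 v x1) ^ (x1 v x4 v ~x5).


Scan each clause for unnegated literals.
Clause 1: 2 positive; Clause 2: 2 positive; Clause 3: 2 positive; Clause 4: 2 positive.
Total positive literal occurrences = 8.

8


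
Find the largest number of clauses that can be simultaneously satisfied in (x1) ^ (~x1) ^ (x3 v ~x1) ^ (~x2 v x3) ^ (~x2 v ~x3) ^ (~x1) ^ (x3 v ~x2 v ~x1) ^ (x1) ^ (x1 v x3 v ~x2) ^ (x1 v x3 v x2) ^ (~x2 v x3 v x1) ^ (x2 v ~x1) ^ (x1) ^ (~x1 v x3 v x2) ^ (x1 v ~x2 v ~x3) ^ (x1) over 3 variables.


Enumerate all 8 truth assignments.
For each, count how many of the 16 clauses are satisfied.
The formula is not fully satisfiable, so the maximum is below 16.
Maximum simultaneously satisfiable clauses = 13.

13


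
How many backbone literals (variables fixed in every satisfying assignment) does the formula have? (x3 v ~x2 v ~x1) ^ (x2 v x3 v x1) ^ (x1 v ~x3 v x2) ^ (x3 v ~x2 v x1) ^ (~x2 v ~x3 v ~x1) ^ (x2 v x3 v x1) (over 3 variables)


Find all satisfying assignments: 3 model(s).
Check which variables have the same value in every model.
No variable is fixed across all models.
Backbone size = 0.

0


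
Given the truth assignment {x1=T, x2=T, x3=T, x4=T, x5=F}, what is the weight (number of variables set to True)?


The weight is the number of variables assigned True.
True variables: x1, x2, x3, x4.
Weight = 4.

4


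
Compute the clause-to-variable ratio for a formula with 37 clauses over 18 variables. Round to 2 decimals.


Clause-to-variable ratio = clauses / variables.
37 / 18 = 2.06.

2.06


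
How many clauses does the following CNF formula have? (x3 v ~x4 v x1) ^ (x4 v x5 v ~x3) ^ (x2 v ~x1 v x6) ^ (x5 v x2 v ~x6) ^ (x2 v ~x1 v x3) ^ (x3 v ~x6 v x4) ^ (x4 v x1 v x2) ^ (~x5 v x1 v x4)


Each group enclosed in parentheses joined by ^ is one clause.
Counting the conjuncts: 8 clauses.

8


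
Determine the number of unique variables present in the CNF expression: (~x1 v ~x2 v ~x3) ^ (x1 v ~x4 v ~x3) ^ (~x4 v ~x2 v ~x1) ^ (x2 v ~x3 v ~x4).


Identify each distinct variable in the formula.
Variables found: x1, x2, x3, x4.
Total distinct variables = 4.

4


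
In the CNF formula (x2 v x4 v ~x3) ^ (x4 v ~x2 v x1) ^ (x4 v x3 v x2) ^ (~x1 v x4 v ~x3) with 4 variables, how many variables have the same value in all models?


Find all satisfying assignments: 9 model(s).
Check which variables have the same value in every model.
No variable is fixed across all models.
Backbone size = 0.

0


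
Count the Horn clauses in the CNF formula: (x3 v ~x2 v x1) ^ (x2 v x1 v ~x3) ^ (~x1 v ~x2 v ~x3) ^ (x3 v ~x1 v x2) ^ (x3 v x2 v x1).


A Horn clause has at most one positive literal.
Clause 1: 2 positive lit(s) -> not Horn
Clause 2: 2 positive lit(s) -> not Horn
Clause 3: 0 positive lit(s) -> Horn
Clause 4: 2 positive lit(s) -> not Horn
Clause 5: 3 positive lit(s) -> not Horn
Total Horn clauses = 1.

1


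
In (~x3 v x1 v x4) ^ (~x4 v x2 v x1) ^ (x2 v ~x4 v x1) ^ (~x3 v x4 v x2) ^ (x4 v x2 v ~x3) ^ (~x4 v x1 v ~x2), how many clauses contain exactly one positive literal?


A definite clause has exactly one positive literal.
Clause 1: 2 positive -> not definite
Clause 2: 2 positive -> not definite
Clause 3: 2 positive -> not definite
Clause 4: 2 positive -> not definite
Clause 5: 2 positive -> not definite
Clause 6: 1 positive -> definite
Definite clause count = 1.

1


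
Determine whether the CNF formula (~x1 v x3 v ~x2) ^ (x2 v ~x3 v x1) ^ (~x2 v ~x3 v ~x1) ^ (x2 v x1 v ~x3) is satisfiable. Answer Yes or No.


Check all 8 possible truth assignments.
Number of satisfying assignments found: 5.
The formula is satisfiable.

Yes


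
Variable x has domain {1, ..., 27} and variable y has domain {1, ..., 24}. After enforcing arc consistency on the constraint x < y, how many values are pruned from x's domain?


For the constraint x < y, x needs a supporting value in y's domain.
x can be at most 23 (one less than y's maximum).
Valid x values from domain: 23 out of 27.
Pruned = 27 - 23 = 4.

4


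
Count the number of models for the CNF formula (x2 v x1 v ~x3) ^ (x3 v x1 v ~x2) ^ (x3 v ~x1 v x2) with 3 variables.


Enumerate all 8 truth assignments over 3 variables.
Test each against every clause.
Satisfying assignments found: 5.

5


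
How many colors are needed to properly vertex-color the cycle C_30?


A cycle on an even number of vertices is bipartite: alternate two colors around the cycle.
Since 30 is even, two colors suffice, and at least two are needed because the graph has edges.
Chromatic number = 2.

2


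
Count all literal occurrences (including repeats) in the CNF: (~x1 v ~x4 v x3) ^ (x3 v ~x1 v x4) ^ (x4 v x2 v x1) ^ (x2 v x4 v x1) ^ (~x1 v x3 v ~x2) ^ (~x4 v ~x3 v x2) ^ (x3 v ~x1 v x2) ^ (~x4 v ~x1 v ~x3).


Clause lengths: 3, 3, 3, 3, 3, 3, 3, 3.
Sum = 3 + 3 + 3 + 3 + 3 + 3 + 3 + 3 = 24.

24


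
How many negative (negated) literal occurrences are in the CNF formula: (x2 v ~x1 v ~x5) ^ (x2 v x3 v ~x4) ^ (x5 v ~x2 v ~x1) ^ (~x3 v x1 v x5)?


Scan each clause for negated literals.
Clause 1: 2 negative; Clause 2: 1 negative; Clause 3: 2 negative; Clause 4: 1 negative.
Total negative literal occurrences = 6.

6


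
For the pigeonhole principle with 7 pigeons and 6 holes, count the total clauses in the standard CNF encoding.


The PHP encoding has two parts:
1) At-least-one-hole clauses: 7 (one per pigeon, each with 6 literals).
2) At-most-one-pigeon-per-hole clauses: 6 holes * C(7,2) = 6 * 21 = 126.
Total clauses = 7 + 126 = 133.

133


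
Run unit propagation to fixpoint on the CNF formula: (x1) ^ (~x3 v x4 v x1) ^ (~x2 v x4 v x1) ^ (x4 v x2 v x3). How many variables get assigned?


Unit propagation repeatedly assigns the literal in any unit clause, then simplifies.
Assignments in order: x1 = T.
No further unit clauses remain.
Total variables assigned = 1.

1


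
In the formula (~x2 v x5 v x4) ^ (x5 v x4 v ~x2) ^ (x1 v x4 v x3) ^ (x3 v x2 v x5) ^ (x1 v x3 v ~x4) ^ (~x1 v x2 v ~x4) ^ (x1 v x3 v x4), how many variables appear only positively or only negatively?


A pure literal appears in only one polarity across all clauses.
Pure literals: x3 (positive only), x5 (positive only).
Count = 2.

2


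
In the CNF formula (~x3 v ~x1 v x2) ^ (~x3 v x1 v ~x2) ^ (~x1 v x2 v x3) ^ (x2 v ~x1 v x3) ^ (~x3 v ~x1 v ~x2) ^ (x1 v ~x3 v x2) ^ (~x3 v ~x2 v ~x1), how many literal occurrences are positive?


Scan each clause for unnegated literals.
Clause 1: 1 positive; Clause 2: 1 positive; Clause 3: 2 positive; Clause 4: 2 positive; Clause 5: 0 positive; Clause 6: 2 positive; Clause 7: 0 positive.
Total positive literal occurrences = 8.

8


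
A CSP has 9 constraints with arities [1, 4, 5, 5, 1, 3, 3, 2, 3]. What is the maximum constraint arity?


The arities are: 1, 4, 5, 5, 1, 3, 3, 2, 3.
Scan for the maximum value.
Maximum arity = 5.

5


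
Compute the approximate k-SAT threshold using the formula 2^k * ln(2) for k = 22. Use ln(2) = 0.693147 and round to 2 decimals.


Using the asymptotic formula: threshold ~ 2^k * ln(2).
2^22 = 4194304.
4194304 * 0.693147 = 2907269.23.

2907269.23


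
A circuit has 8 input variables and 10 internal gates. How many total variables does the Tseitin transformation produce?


The Tseitin transformation introduces one auxiliary variable per gate.
Total variables = inputs + gates = 8 + 10 = 18.

18


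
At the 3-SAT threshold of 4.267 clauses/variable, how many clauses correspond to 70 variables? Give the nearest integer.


The 3-SAT phase transition occurs at approximately 4.267 clauses per variable.
m = 4.267 * 70 = 298.69.
Rounded to nearest integer: 299.

299


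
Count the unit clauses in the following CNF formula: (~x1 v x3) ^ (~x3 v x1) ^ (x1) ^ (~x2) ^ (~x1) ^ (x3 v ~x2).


A unit clause contains exactly one literal.
Unit clauses found: (x1), (~x2), (~x1).
Count = 3.

3


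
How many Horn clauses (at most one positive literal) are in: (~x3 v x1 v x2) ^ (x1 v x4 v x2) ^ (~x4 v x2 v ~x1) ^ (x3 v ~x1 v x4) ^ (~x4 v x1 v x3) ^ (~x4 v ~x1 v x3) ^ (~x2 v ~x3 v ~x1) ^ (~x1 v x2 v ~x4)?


A Horn clause has at most one positive literal.
Clause 1: 2 positive lit(s) -> not Horn
Clause 2: 3 positive lit(s) -> not Horn
Clause 3: 1 positive lit(s) -> Horn
Clause 4: 2 positive lit(s) -> not Horn
Clause 5: 2 positive lit(s) -> not Horn
Clause 6: 1 positive lit(s) -> Horn
Clause 7: 0 positive lit(s) -> Horn
Clause 8: 1 positive lit(s) -> Horn
Total Horn clauses = 4.

4


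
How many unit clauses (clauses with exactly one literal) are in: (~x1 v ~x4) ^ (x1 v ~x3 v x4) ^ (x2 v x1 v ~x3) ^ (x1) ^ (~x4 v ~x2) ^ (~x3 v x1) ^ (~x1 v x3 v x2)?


A unit clause contains exactly one literal.
Unit clauses found: (x1).
Count = 1.

1


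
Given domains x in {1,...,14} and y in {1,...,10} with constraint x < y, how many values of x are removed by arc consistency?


For the constraint x < y, x needs a supporting value in y's domain.
x can be at most 9 (one less than y's maximum).
Valid x values from domain: 9 out of 14.
Pruned = 14 - 9 = 5.

5


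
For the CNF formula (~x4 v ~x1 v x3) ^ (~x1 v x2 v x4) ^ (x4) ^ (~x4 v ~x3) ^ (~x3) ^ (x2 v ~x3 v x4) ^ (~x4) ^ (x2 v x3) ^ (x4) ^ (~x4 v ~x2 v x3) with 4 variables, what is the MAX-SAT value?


Enumerate all 16 truth assignments.
For each, count how many of the 10 clauses are satisfied.
The formula is not fully satisfiable, so the maximum is below 10.
Maximum simultaneously satisfiable clauses = 8.

8


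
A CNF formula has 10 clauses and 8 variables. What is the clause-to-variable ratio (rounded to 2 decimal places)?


Clause-to-variable ratio = clauses / variables.
10 / 8 = 1.25.

1.25


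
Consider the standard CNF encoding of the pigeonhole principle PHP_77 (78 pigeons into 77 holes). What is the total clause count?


The PHP encoding has two parts:
1) At-least-one-hole clauses: 78 (one per pigeon, each with 77 literals).
2) At-most-one-pigeon-per-hole clauses: 77 holes * C(78,2) = 77 * 3003 = 231231.
Total clauses = 78 + 231231 = 231309.

231309


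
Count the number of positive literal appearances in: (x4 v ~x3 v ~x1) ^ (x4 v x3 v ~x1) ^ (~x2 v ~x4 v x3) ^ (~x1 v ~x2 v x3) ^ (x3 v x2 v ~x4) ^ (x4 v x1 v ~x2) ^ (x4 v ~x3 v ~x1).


Scan each clause for unnegated literals.
Clause 1: 1 positive; Clause 2: 2 positive; Clause 3: 1 positive; Clause 4: 1 positive; Clause 5: 2 positive; Clause 6: 2 positive; Clause 7: 1 positive.
Total positive literal occurrences = 10.

10


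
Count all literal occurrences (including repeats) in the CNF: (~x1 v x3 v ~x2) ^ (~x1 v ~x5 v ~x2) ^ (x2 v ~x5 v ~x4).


Clause lengths: 3, 3, 3.
Sum = 3 + 3 + 3 = 9.

9


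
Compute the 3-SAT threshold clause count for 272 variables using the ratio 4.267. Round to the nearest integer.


The 3-SAT phase transition occurs at approximately 4.267 clauses per variable.
m = 4.267 * 272 = 1160.624.
Rounded to nearest integer: 1161.

1161


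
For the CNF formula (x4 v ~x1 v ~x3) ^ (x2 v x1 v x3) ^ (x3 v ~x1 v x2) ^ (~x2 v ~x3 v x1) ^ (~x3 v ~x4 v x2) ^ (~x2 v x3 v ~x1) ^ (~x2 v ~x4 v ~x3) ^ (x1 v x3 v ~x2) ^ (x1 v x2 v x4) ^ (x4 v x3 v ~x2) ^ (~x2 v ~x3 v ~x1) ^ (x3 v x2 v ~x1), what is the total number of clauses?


Each group enclosed in parentheses joined by ^ is one clause.
Counting the conjuncts: 12 clauses.

12


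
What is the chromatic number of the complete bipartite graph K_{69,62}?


K_{69,62} is bipartite by definition: the two parts are independent sets, with every edge crossing between them.
Color all vertices in one part with color 1 and all vertices in the other part with color 2.
Since the graph has at least one edge, one color does not suffice.
Chromatic number = 2.

2


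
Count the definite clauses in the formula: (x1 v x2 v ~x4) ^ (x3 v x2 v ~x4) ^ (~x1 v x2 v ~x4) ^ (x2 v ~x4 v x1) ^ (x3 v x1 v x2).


A definite clause has exactly one positive literal.
Clause 1: 2 positive -> not definite
Clause 2: 2 positive -> not definite
Clause 3: 1 positive -> definite
Clause 4: 2 positive -> not definite
Clause 5: 3 positive -> not definite
Definite clause count = 1.

1


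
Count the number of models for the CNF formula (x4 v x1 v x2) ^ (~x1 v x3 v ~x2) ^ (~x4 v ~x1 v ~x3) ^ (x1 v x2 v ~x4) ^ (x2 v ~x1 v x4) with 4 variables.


Enumerate all 16 truth assignments over 4 variables.
Test each against every clause.
Satisfying assignments found: 6.

6


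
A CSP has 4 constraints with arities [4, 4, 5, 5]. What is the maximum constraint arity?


The arities are: 4, 4, 5, 5.
Scan for the maximum value.
Maximum arity = 5.

5


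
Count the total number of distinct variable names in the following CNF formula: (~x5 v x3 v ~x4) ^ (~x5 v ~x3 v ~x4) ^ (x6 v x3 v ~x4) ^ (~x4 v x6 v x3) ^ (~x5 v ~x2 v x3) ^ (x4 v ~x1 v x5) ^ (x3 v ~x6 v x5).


Identify each distinct variable in the formula.
Variables found: x1, x2, x3, x4, x5, x6.
Total distinct variables = 6.

6


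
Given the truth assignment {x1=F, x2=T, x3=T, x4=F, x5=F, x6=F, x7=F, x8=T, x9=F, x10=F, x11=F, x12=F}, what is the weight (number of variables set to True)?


The weight is the number of variables assigned True.
True variables: x2, x3, x8.
Weight = 3.

3


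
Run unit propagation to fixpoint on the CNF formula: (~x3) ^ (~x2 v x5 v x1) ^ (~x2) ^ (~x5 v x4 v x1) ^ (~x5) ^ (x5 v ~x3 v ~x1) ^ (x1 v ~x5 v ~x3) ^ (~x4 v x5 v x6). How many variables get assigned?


Unit propagation repeatedly assigns the literal in any unit clause, then simplifies.
Assignments in order: x3 = F, x2 = F, x5 = F.
No further unit clauses remain.
Total variables assigned = 3.

3


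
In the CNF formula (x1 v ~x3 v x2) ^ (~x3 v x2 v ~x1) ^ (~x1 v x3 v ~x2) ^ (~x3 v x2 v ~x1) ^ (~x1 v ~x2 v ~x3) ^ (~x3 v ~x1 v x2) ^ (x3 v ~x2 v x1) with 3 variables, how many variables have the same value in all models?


Find all satisfying assignments: 3 model(s).
Check which variables have the same value in every model.
No variable is fixed across all models.
Backbone size = 0.

0


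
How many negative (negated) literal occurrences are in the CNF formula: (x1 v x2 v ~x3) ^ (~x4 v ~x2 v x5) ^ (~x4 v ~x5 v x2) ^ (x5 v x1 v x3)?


Scan each clause for negated literals.
Clause 1: 1 negative; Clause 2: 2 negative; Clause 3: 2 negative; Clause 4: 0 negative.
Total negative literal occurrences = 5.

5


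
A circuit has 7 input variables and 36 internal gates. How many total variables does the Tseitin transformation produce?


The Tseitin transformation introduces one auxiliary variable per gate.
Total variables = inputs + gates = 7 + 36 = 43.

43


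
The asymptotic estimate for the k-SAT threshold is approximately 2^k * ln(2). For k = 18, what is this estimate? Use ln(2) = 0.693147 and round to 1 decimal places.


Using the asymptotic formula: threshold ~ 2^k * ln(2).
2^18 = 262144.
262144 * 0.693147 = 181704.3.

181704.3


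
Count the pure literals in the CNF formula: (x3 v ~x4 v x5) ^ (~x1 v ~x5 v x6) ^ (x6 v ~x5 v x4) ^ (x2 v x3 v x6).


A pure literal appears in only one polarity across all clauses.
Pure literals: x1 (negative only), x2 (positive only), x3 (positive only), x6 (positive only).
Count = 4.

4


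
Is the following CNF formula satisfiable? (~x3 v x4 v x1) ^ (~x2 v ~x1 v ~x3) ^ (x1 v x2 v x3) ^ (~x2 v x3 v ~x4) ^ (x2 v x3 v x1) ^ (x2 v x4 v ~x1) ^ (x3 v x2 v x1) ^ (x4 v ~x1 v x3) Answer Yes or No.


Check all 16 possible truth assignments.
Number of satisfying assignments found: 5.
The formula is satisfiable.

Yes


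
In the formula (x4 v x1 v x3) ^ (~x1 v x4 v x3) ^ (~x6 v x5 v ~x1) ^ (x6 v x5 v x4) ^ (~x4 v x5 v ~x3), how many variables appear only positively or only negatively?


A pure literal appears in only one polarity across all clauses.
Pure literals: x5 (positive only).
Count = 1.

1


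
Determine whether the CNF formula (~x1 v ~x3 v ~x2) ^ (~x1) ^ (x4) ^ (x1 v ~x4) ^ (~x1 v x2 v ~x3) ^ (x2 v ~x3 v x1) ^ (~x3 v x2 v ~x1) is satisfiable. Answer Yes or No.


Check all 16 possible truth assignments.
Number of satisfying assignments found: 0.
The formula is unsatisfiable.

No


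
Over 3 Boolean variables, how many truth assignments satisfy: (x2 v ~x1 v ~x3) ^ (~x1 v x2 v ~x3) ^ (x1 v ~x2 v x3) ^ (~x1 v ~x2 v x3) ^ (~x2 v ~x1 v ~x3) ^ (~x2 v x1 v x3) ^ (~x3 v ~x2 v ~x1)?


Enumerate all 8 truth assignments over 3 variables.
Test each against every clause.
Satisfying assignments found: 4.

4


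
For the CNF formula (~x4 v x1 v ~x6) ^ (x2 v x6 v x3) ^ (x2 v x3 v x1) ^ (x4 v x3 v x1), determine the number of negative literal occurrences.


Scan each clause for negated literals.
Clause 1: 2 negative; Clause 2: 0 negative; Clause 3: 0 negative; Clause 4: 0 negative.
Total negative literal occurrences = 2.

2


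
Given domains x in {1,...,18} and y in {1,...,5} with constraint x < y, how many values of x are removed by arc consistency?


For the constraint x < y, x needs a supporting value in y's domain.
x can be at most 4 (one less than y's maximum).
Valid x values from domain: 4 out of 18.
Pruned = 18 - 4 = 14.

14


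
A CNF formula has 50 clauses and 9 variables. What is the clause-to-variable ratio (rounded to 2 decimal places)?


Clause-to-variable ratio = clauses / variables.
50 / 9 = 5.56.

5.56


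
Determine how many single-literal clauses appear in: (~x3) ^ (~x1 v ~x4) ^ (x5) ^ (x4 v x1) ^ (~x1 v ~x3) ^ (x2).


A unit clause contains exactly one literal.
Unit clauses found: (~x3), (x5), (x2).
Count = 3.

3


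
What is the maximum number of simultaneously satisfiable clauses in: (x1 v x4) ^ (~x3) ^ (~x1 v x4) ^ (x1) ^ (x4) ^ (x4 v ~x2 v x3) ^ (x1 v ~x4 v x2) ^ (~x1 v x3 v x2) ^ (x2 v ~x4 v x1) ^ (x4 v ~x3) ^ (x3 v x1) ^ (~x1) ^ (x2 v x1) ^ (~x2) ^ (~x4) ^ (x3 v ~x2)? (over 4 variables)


Enumerate all 16 truth assignments.
For each, count how many of the 16 clauses are satisfied.
The formula is not fully satisfiable, so the maximum is below 16.
Maximum simultaneously satisfiable clauses = 13.

13


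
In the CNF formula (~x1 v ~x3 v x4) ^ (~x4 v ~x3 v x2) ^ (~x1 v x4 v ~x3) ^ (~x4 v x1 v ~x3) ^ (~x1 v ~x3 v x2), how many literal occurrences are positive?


Scan each clause for unnegated literals.
Clause 1: 1 positive; Clause 2: 1 positive; Clause 3: 1 positive; Clause 4: 1 positive; Clause 5: 1 positive.
Total positive literal occurrences = 5.

5


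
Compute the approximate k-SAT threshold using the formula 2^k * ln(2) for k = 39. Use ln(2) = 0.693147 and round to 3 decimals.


Using the asymptotic formula: threshold ~ 2^k * ln(2).
2^39 = 549755813888.
549755813888 * 0.693147 = 381061593129.026.

381061593129.026


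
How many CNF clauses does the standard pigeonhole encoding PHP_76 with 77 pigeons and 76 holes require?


The PHP encoding has two parts:
1) At-least-one-hole clauses: 77 (one per pigeon, each with 76 literals).
2) At-most-one-pigeon-per-hole clauses: 76 holes * C(77,2) = 76 * 2926 = 222376.
Total clauses = 77 + 222376 = 222453.

222453
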